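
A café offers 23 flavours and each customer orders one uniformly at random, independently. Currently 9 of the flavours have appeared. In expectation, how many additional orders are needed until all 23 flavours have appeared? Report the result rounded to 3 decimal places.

From k distinct to k+1 distinct takes on average 23/(23-k) orders.
Sum over k = 9,...,22: E = 23/14 + 23/13 + 23/12 + ... + 23/2 + 23/1 = 74.7859.

74.786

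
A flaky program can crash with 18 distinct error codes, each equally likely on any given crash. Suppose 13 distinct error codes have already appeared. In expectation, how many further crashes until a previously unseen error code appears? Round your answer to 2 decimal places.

Each crash yields a new error code with probability (18-13)/18 = 5/18, so the wait is geometric with mean 18/5.
E = 18/5 = 3.600.

3.60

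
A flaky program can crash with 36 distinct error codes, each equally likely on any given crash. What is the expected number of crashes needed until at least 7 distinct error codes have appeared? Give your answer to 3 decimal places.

With k distinct error codes already seen, the next new one arrives after an expected 36/(36-k) crashes.
Sum over k = 0,...,6: E = 36/36 + 36/35 + 36/34 + ... + 36/31 + 36/30 = 7.6646.

7.665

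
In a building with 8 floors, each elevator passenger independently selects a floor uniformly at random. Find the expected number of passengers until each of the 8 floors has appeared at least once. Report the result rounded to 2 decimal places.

21.74

After k distinct floors have appeared, the next passenger gives a new one with probability (8-k)/8, so the expected wait for the (k+1)-th is 8/(8-k).
E[T] = 8/8 + 8/7 + 8/6 + ... + 8/2 + 8/1 = 8·H_{8}.
H_{8} = 2.718, so E[T] = 21.743.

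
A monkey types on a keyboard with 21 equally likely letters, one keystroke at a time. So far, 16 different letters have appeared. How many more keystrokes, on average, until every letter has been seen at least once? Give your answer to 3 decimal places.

From k distinct to k+1 distinct takes on average 21/(21-k) keystrokes.
Sum over k = 16,...,20: E = 21/5 + 21/4 + 21/3 + 21/2 + 21/1 = 47.9500.

47.950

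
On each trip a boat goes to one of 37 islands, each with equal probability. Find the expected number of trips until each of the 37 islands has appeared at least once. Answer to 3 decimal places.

155.459

Split into phases: going from k distinct to k+1 distinct takes on average 37/(37-k) trips.
E[T] = 37/37 + 37/36 + 37/35 + ... + 37/2 + 37/1 = 37·H_{37}.
H_{37} = 4.2016, so E[T] = 155.4587.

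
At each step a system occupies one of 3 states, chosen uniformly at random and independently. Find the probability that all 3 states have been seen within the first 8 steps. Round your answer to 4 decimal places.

Let A_i be the event that state i is missing after 8 steps. By inclusion–exclusion on the A_i,
P(all seen) = Σ_{j=0}^{3} (-1)^j C(3,j)((3-j)/3)^8
= 1.00000 - 0.11706 + 0.00046 - 0.00000
= 0.88340.

0.8834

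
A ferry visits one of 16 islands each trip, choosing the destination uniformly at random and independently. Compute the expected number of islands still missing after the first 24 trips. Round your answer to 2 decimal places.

3.40

For each island, P(unseen after 24) = (15/16)^24 = 0.212.
By linearity of expectation, E[unseen] = 16·(15/16)^24 = 3.400.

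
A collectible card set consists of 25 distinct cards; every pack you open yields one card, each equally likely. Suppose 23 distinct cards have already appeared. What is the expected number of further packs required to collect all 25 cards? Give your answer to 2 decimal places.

From k distinct to k+1 distinct takes on average 25/(25-k) packs.
Sum over k = 23,...,24: E = 25/2 + 25/1 = 37.500.

37.50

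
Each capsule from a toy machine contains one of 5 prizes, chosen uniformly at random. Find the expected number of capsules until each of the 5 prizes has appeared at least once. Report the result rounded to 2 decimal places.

The wait to go from k to k+1 distinct prizes is geometric with mean 5/(5-k).
E[T] = 5/5 + 5/4 + 5/3 + 5/2 + 5/1 = 5·H_{5}.
H_{5} = 2.283, so E[T] = 11.417.

11.42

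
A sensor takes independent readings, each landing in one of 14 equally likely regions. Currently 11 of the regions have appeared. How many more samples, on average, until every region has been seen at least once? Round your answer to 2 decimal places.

The wait to go from k to k+1 distinct regions is geometric with mean 14/(14-k).
Sum over k = 11,...,13: E = 14/3 + 14/2 + 14/1 = 25.667.

25.67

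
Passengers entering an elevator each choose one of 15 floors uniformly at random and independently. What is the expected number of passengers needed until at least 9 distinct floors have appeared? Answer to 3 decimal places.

13.023

Going from k to k+1 distinct takes a geometric number of passengers with mean 15/(15-k).
Sum over k = 0,...,8: E = 15/15 + 15/14 + 15/13 + ... + 15/8 + 15/7 = 13.0234.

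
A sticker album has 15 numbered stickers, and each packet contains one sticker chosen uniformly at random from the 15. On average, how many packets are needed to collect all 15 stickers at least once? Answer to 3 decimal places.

49.773

The wait to go from k to k+1 distinct stickers is geometric with mean 15/(15-k).
E[T] = 15/15 + 15/14 + 15/13 + ... + 15/2 + 15/1 = 15·H_{15}.
H_{15} = 3.3182, so E[T] = 49.7734.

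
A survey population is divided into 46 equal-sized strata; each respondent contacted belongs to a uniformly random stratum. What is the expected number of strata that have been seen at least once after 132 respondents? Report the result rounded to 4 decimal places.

43.4720

For each stratum, P(seen in 132 respondents) = 1 - (45/46)^132 = 0.94504.
By linearity of expectation, E[distinct seen] = 46·(1 - (45/46)^132) = 43.47201.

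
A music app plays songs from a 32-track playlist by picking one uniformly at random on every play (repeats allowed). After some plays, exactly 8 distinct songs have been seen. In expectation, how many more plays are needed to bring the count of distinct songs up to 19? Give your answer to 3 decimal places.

With k distinct songs already seen, the next new one takes an expected 32/(32-k) plays.
Sum over k = 8,...,18: E = 32/24 + 32/23 + 32/22 + ... + 32/15 + 32/14 = 19.0664.

19.066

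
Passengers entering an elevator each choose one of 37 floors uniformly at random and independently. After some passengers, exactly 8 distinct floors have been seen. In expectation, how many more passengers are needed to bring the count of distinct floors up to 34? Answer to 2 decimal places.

The wait to go from k to k+1 distinct floors is geometric with mean 37/(37-k).
Sum over k = 8,...,33: E = 37/29 + 37/28 + 37/27 + ... + 37/5 + 37/4 = 78.748.

78.75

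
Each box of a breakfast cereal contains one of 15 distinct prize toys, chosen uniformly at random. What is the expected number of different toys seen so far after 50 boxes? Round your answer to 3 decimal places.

For each toy, P(seen in 50 boxes) = 1 - (14/15)^50 = 0.9682.
By linearity of expectation, E[distinct seen] = 15·(1 - (14/15)^50) = 14.5236.

14.524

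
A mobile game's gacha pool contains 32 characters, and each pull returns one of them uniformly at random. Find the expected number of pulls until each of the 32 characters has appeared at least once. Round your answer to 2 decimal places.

129.87

The wait to go from k to k+1 distinct characters is geometric with mean 32/(32-k).
E[T] = 32/32 + 32/31 + 32/30 + ... + 32/2 + 32/1 = 32·H_{32}.
H_{32} = 4.058, so E[T] = 129.872.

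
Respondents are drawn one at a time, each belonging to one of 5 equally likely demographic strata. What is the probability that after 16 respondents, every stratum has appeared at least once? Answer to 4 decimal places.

By inclusion–exclusion over which strata are missing,
P(all seen) = Σ_{j=0}^{5} (-1)^j C(5,j)((5-j)/5)^16
= 1.00000 - 0.14074 + 0.00282 - 0.00000 + 0.00000 - 0.00000
= 0.86208.

0.8621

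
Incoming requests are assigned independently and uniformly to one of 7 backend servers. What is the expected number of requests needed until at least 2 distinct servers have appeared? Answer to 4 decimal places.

2.1667

Going from k to k+1 distinct takes a geometric number of requests with mean 7/(7-k).
Sum over k = 0,...,1: E = 7/7 + 7/6 = 2.16667.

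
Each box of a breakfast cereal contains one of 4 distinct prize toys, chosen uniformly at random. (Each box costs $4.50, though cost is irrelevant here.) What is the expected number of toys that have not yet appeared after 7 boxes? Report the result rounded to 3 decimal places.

For each toy, P(unseen after 7) = (3/4)^7 = 0.1335.
By linearity of expectation, E[unseen] = 4·(3/4)^7 = 0.5339.

0.534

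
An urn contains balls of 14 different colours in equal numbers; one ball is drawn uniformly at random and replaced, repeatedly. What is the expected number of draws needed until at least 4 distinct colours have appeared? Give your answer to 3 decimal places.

4.516

With k distinct colours already seen, the next new one arrives after an expected 14/(14-k) draws.
Sum over k = 0,...,3: E = 14/14 + 14/13 + 14/12 + 14/11 = 4.5163.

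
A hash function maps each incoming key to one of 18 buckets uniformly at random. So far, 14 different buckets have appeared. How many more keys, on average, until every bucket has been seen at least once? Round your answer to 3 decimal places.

37.500

From k distinct to k+1 distinct takes on average 18/(18-k) keys.
Sum over k = 14,...,17: E = 18/4 + 18/3 + 18/2 + 18/1 = 37.5000.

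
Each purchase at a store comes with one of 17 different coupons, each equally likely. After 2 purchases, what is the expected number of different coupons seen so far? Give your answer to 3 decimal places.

For each coupon, P(seen in 2 purchases) = 1 - (16/17)^2 = 0.1142.
By linearity of expectation, E[distinct seen] = 17·(1 - (16/17)^2) = 1.9412.

1.941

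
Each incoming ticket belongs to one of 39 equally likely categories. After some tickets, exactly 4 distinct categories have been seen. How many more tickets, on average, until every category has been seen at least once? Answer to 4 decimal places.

161.7245

The wait to go from k to k+1 distinct categories is geometric with mean 39/(39-k).
Sum over k = 4,...,38: E = 39/35 + 39/34 + 39/33 + ... + 39/2 + 39/1 = 161.72448.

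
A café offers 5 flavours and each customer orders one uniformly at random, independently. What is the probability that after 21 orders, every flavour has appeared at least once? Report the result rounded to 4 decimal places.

0.9541

Let A_i be the event that flavour i is missing after 21 orders. By inclusion–exclusion on the A_i,
P(all seen) = Σ_{j=0}^{5} (-1)^j C(5,j)((5-j)/5)^21
= 1.00000 - 0.04612 + 0.00022 - 0.00000 + 0.00000 - 0.00000
= 0.95410.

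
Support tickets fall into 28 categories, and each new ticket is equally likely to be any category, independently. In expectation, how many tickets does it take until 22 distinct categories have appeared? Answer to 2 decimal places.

With k distinct categories already seen, the next new one arrives after an expected 28/(28-k) tickets.
Sum over k = 0,...,21: E = 28/28 + 28/27 + 28/26 + ... + 28/8 + 28/7 = 41.361.

41.36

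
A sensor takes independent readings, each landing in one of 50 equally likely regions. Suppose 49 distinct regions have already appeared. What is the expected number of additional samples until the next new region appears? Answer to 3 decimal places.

Each sample yields a new region with probability (50-49)/50 = 1/50, so the wait is geometric with mean 50/1.
E = 50/1 = 50.0000.

50.000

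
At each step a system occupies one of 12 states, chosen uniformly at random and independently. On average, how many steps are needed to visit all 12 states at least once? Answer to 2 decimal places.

37.24

After k distinct states have appeared, the next step gives a new one with probability (12-k)/12, so the expected wait for the (k+1)-th is 12/(12-k).
E[T] = 12/12 + 12/11 + 12/10 + ... + 12/2 + 12/1 = 12·H_{12}.
H_{12} = 3.103, so E[T] = 37.239.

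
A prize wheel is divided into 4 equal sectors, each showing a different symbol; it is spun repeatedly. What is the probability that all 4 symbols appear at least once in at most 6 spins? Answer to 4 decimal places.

0.3809

By inclusion–exclusion over which symbols are missing,
P(all seen) = Σ_{j=0}^{4} (-1)^j C(4,j)((4-j)/4)^6
= 1.00000 - 0.71191 + 0.09375 - 0.00098 + 0.00000
= 0.38086.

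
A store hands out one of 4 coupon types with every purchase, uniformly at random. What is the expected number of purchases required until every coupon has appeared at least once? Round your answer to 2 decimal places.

8.33

The wait to go from k to k+1 distinct coupons is geometric with mean 4/(4-k).
E[T] = 4/4 + 4/3 + 4/2 + 4/1 = 4·H_{4}.
H_{4} = 2.083, so E[T] = 8.333.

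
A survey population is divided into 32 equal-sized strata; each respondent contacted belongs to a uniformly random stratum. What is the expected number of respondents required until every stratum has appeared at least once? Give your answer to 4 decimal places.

Split into phases: going from k distinct to k+1 distinct takes on average 32/(32-k) respondents.
E[T] = 32/32 + 32/31 + 32/30 + ... + 32/2 + 32/1 = 32·H_{32}.
H_{32} = 4.05850, so E[T] = 129.87185.

129.8718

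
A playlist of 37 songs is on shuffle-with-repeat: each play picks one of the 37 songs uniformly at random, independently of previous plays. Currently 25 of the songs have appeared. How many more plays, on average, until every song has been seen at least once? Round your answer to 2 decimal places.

114.82

The wait to go from k to k+1 distinct songs is geometric with mean 37/(37-k).
Sum over k = 25,...,36: E = 37/12 + 37/11 + 37/10 + ... + 37/2 + 37/1 = 114.819.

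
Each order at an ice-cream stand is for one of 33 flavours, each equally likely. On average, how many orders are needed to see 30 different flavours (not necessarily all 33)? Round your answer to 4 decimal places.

74.4303

Going from k to k+1 distinct takes a geometric number of orders with mean 33/(33-k).
Sum over k = 0,...,29: E = 33/33 + 33/32 + 33/31 + ... + 33/5 + 33/4 = 74.43034.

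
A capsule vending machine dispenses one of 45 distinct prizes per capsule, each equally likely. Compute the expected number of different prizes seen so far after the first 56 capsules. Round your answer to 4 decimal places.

For each prize, P(seen in 56 capsules) = 1 - (44/45)^56 = 0.71591.
By linearity of expectation, E[distinct seen] = 45·(1 - (44/45)^56) = 32.21615.

32.2162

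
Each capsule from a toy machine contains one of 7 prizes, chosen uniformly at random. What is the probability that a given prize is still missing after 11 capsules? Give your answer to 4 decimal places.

0.1835

On each capsule the fixed prize fails to appear with probability 6/7.
P(still missing after 11) = (6/7)^11 = 0.18348.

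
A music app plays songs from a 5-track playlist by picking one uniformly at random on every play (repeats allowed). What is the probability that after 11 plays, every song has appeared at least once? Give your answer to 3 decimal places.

Let A_i be the event that song i is missing after 11 plays. By inclusion–exclusion on the A_i,
P(all seen) = Σ_{j=0}^{5} (-1)^j C(5,j)((5-j)/5)^11
= 1.0000 - 0.4295 + 0.0363 - 0.0004 + 0.0000 - 0.0000
= 0.6064.

0.606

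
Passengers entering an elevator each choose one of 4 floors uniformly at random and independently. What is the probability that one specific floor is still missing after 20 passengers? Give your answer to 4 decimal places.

0.0032

Each passenger misses the fixed floor with probability (4-1)/4 = 3/4, independently.
P(still missing after 20) = (3/4)^20 = 0.00317.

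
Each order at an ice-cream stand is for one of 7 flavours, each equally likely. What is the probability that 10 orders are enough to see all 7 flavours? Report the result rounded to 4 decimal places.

0.1049

By inclusion–exclusion over which flavours are missing,
P(all seen) = Σ_{j=0}^{7} (-1)^j C(7,j)((7-j)/7)^10
= 1.00000 - 1.49841 + 0.72600 - 0.12992 + 0.00732 - 0.00008 + 0.00000 - 0.00000
= 0.10491.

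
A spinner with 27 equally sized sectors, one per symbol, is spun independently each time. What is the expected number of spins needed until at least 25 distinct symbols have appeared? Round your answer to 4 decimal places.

Going from k to k+1 distinct takes a geometric number of spins with mean 27/(27-k).
Sum over k = 0,...,24: E = 27/27 + 27/26 + 27/25 + ... + 27/4 + 27/3 = 64.56933.

64.5693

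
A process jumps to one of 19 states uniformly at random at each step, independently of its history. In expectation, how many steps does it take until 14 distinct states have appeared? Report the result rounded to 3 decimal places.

Going from k to k+1 distinct takes a geometric number of steps with mean 19/(19-k).
Sum over k = 0,...,13: E = 19/19 + 19/18 + 19/17 + ... + 19/7 + 19/6 = 24.0237.

24.024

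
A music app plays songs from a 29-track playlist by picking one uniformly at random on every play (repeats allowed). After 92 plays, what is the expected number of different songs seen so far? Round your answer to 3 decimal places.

27.851

For each song, P(seen in 92 plays) = 1 - (28/29)^92 = 0.9604.
By linearity of expectation, E[distinct seen] = 29·(1 - (28/29)^92) = 27.8510.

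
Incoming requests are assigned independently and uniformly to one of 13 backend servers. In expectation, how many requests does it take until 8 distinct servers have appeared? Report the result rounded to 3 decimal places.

With k distinct servers already seen, the next new one arrives after an expected 13/(13-k) requests.
Sum over k = 0,...,7: E = 13/13 + 13/12 + 13/11 + ... + 13/7 + 13/6 = 11.6584.

11.658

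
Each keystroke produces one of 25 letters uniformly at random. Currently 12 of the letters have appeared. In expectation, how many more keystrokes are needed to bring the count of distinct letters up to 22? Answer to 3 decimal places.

33.670

From k distinct to k+1 distinct takes on average 25/(25-k) keystrokes.
Sum over k = 12,...,21: E = 25/13 + 25/12 + 25/11 + ... + 25/5 + 25/4 = 33.6700.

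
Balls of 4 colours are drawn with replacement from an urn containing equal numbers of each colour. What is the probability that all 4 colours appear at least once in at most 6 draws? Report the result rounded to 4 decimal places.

Let A_i be the event that colour i is missing after 6 draws. By inclusion–exclusion on the A_i,
P(all seen) = Σ_{j=0}^{4} (-1)^j C(4,j)((4-j)/4)^6
= 1.00000 - 0.71191 + 0.09375 - 0.00098 + 0.00000
= 0.38086.

0.3809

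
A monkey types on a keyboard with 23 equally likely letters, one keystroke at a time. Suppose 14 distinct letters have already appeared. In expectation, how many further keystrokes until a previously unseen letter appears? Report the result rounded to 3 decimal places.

Each keystroke yields a new letter with probability (23-14)/23 = 9/23, so the wait is geometric with mean 23/9.
E = 23/9 = 2.5556.

2.556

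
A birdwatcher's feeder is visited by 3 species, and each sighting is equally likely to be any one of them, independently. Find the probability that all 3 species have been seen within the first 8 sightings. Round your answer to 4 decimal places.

0.8834

By inclusion–exclusion over which species are missing,
P(all seen) = Σ_{j=0}^{3} (-1)^j C(3,j)((3-j)/3)^8
= 1.00000 - 0.11706 + 0.00046 - 0.00000
= 0.88340.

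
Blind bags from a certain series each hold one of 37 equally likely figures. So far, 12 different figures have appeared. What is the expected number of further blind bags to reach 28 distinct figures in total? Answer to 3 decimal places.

36.519

The wait to go from k to k+1 distinct figures is geometric with mean 37/(37-k).
Sum over k = 12,...,27: E = 37/25 + 37/24 + 37/23 + ... + 37/11 + 37/10 = 36.5186.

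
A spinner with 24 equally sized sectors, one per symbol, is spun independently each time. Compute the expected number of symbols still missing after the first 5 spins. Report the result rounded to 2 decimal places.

For each symbol, P(unseen after 5) = (23/24)^5 = 0.808.
By linearity of expectation, E[unseen] = 24·(23/24)^5 = 19.400.

19.40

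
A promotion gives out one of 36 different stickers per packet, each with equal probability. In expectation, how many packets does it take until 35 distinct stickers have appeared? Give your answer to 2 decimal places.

Going from k to k+1 distinct takes a geometric number of packets with mean 36/(36-k).
Sum over k = 0,...,34: E = 36/36 + 36/35 + 36/34 + ... + 36/3 + 36/2 = 114.284.

114.28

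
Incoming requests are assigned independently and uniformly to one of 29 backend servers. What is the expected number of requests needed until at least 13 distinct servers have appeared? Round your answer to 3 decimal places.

16.847

Going from k to k+1 distinct takes a geometric number of requests with mean 29/(29-k).
Sum over k = 0,...,12: E = 29/29 + 29/28 + 29/27 + ... + 29/18 + 29/17 = 16.8468.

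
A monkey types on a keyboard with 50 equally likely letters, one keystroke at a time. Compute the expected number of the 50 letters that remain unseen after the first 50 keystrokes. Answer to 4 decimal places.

For each letter, P(unseen after 50) = (49/50)^50 = 0.36417.
By linearity of expectation, E[unseen] = 50·(49/50)^50 = 18.20848.

18.2085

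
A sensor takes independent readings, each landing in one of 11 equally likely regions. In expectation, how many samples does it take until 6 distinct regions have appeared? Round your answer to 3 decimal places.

8.102

Going from k to k+1 distinct takes a geometric number of samples with mean 11/(11-k).
Sum over k = 0,...,5: E = 11/11 + 11/10 + 11/9 + 11/8 + 11/7 + 11/6 = 8.1020.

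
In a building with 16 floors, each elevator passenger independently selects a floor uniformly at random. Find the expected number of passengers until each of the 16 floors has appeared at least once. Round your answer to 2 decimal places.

54.09

The wait to go from k to k+1 distinct floors is geometric with mean 16/(16-k).
E[T] = 16/16 + 16/15 + 16/14 + ... + 16/2 + 16/1 = 16·H_{16}.
H_{16} = 3.381, so E[T] = 54.092.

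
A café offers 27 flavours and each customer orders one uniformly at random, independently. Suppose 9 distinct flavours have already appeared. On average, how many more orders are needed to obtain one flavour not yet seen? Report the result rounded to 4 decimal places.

Each order yields a new flavour with probability (27-9)/27 = 18/27, so the wait is geometric with mean 27/18.
E = 27/18 = 1.50000.

1.5000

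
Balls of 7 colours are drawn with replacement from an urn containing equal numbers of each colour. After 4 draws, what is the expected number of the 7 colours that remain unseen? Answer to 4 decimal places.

3.7784

For each colour, P(unseen after 4) = (6/7)^4 = 0.53978.
By linearity of expectation, E[unseen] = 7·(6/7)^4 = 3.77843.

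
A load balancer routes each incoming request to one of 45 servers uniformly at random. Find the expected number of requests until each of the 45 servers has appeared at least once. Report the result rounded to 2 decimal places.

Split into phases: going from k distinct to k+1 distinct takes on average 45/(45-k) requests.
E[T] = 45/45 + 45/44 + 45/43 + ... + 45/2 + 45/1 = 45·H_{45}.
H_{45} = 4.395, so E[T] = 197.773.

197.77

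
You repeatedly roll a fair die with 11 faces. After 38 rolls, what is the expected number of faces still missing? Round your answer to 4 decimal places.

0.2941

For each face, P(unseen after 38) = (10/11)^38 = 0.02673.
By linearity of expectation, E[unseen] = 11·(10/11)^38 = 0.29408.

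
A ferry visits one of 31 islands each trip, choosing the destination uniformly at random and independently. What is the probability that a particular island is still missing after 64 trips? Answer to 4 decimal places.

0.1226

Each trip misses the fixed island with probability (31-1)/31 = 30/31, independently.
P(still missing after 64) = (30/31)^64 = 0.12263.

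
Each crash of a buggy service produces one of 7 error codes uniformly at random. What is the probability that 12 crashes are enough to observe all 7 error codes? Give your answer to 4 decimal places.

0.2285

Let A_i be the event that error code i is missing after 12 crashes. By inclusion–exclusion on the A_i,
P(all seen) = Σ_{j=0}^{7} (-1)^j C(7,j)((7-j)/7)^12
= 1.00000 - 1.10087 + 0.37041 - 0.04242 + 0.00134 - 0.00001 + 0.00000 - 0.00000
= 0.22845.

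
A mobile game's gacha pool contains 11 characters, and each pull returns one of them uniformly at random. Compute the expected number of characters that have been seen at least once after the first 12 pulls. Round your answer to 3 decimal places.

For each character, P(seen in 12 pulls) = 1 - (10/11)^12 = 0.6814.
By linearity of expectation, E[distinct seen] = 11·(1 - (10/11)^12) = 7.4951.

7.495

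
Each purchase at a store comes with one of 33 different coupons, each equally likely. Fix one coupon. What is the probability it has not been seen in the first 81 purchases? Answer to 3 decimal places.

0.083

On each purchase the fixed coupon fails to appear with probability 32/33.
P(still missing after 81) = (32/33)^81 = 0.0827.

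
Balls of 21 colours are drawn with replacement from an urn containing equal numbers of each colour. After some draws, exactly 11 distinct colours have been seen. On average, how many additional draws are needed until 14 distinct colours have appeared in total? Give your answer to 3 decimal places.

With k distinct colours already seen, the next new one takes an expected 21/(21-k) draws.
Sum over k = 11,...,13: E = 21/10 + 21/9 + 21/8 = 7.0583.

7.058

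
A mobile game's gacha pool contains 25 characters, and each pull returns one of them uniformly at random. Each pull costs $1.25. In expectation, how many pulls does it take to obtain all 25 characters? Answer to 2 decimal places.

Split into phases: going from k distinct to k+1 distinct takes on average 25/(25-k) pulls.
E[T] = 25/25 + 25/24 + 25/23 + ... + 25/2 + 25/1 = 25·H_{25}.
H_{25} = 3.816, so E[T] = 95.399.

95.40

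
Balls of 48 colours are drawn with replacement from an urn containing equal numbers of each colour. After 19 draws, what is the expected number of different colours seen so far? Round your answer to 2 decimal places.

For each colour, P(seen in 19 draws) = 1 - (47/48)^19 = 0.330.
By linearity of expectation, E[distinct seen] = 48·(1 - (47/48)^19) = 15.825.

15.83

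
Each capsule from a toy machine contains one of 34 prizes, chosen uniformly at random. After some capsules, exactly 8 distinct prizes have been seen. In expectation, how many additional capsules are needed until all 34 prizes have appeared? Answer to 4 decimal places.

131.0503

With k distinct prizes already seen, the next new one takes an expected 34/(34-k) capsules.
Sum over k = 8,...,33: E = 34/26 + 34/25 + 34/24 + ... + 34/2 + 34/1 = 131.05027.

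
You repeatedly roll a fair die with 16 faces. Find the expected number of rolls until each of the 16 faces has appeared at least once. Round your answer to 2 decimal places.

After k distinct faces have appeared, the next roll gives a new one with probability (16-k)/16, so the expected wait for the (k+1)-th is 16/(16-k).
E[T] = 16/16 + 16/15 + 16/14 + ... + 16/2 + 16/1 = 16·H_{16}.
H_{16} = 3.381, so E[T] = 54.092.

54.09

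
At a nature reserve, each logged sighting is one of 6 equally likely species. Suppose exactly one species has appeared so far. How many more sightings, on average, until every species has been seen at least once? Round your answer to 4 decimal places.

With k distinct species already seen, the next new one takes an expected 6/(6-k) sightings.
Sum over k = 1,...,5: E = 6/5 + 6/4 + 6/3 + 6/2 + 6/1 = 13.70000.

13.7000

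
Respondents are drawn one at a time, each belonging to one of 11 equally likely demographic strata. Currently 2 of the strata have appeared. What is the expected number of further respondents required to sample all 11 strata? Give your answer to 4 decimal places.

31.1187

The wait to go from k to k+1 distinct strata is geometric with mean 11/(11-k).
Sum over k = 2,...,10: E = 11/9 + 11/8 + 11/7 + ... + 11/2 + 11/1 = 31.11865.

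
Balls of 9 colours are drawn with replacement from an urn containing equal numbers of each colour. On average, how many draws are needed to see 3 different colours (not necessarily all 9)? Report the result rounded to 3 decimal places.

With k distinct colours already seen, the next new one arrives after an expected 9/(9-k) draws.
Sum over k = 0,...,2: E = 9/9 + 9/8 + 9/7 = 3.4107.

3.411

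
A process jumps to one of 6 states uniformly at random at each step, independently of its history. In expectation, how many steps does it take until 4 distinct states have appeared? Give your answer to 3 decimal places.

5.700

Going from k to k+1 distinct takes a geometric number of steps with mean 6/(6-k).
Sum over k = 0,...,3: E = 6/6 + 6/5 + 6/4 + 6/3 = 5.7000.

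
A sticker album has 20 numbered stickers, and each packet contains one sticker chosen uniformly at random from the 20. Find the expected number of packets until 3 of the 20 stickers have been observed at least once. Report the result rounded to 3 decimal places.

With k distinct stickers already seen, the next new one arrives after an expected 20/(20-k) packets.
Sum over k = 0,...,2: E = 20/20 + 20/19 + 20/18 = 3.1637.

3.164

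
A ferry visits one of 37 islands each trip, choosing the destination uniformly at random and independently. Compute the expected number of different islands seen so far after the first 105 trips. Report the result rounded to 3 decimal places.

For each island, P(seen in 105 trips) = 1 - (36/37)^105 = 0.9437.
By linearity of expectation, E[distinct seen] = 37·(1 - (36/37)^105) = 34.9165.

34.917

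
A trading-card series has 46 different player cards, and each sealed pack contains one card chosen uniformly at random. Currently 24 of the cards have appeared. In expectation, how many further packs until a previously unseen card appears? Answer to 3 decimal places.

2.091

The number of packs until the next new card is geometric with success probability 22/46, so its mean is 46/22.
E = 46/22 = 2.0909.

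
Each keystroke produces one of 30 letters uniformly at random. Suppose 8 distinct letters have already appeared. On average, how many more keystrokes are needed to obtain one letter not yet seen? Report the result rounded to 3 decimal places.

Each keystroke yields a new letter with probability (30-8)/30 = 22/30, so the wait is geometric with mean 30/22.
E = 30/22 = 1.3636.

1.364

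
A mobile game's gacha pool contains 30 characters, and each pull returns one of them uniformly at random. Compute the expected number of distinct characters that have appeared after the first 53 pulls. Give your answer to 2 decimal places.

For each character, P(seen in 53 pulls) = 1 - (29/30)^53 = 0.834.
By linearity of expectation, E[distinct seen] = 30·(1 - (29/30)^53) = 25.025.

25.03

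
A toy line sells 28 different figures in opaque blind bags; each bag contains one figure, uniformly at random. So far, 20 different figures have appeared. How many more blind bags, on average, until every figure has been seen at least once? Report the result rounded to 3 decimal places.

The wait to go from k to k+1 distinct figures is geometric with mean 28/(28-k).
Sum over k = 20,...,27: E = 28/8 + 28/7 + 28/6 + ... + 28/2 + 28/1 = 76.1000.

76.100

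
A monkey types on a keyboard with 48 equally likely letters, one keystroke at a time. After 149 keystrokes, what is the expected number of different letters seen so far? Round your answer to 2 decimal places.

For each letter, P(seen in 149 keystrokes) = 1 - (47/48)^149 = 0.957.
By linearity of expectation, E[distinct seen] = 48·(1 - (47/48)^149) = 45.916.

45.92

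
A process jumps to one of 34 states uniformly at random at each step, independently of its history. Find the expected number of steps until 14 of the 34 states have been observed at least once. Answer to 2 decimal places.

17.70

With k distinct states already seen, the next new one arrives after an expected 34/(34-k) steps.
Sum over k = 0,...,13: E = 34/34 + 34/33 + 34/32 + ... + 34/22 + 34/21 = 17.696.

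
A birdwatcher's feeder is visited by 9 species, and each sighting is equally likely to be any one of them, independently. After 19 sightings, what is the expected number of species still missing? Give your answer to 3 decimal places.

For each species, P(unseen after 19) = (8/9)^19 = 0.1067.
By linearity of expectation, E[unseen] = 9·(8/9)^19 = 0.9602.

0.960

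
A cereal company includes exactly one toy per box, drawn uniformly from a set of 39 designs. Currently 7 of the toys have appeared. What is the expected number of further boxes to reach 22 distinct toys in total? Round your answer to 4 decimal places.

24.1388

With k distinct toys already seen, the next new one takes an expected 39/(39-k) boxes.
Sum over k = 7,...,21: E = 39/32 + 39/31 + 39/30 + ... + 39/19 + 39/18 = 24.13876.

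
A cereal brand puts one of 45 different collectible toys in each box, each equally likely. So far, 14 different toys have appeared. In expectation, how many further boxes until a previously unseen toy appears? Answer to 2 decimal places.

Each box yields a new toy with probability (45-14)/45 = 31/45, so the wait is geometric with mean 45/31.
E = 45/31 = 1.452.

1.45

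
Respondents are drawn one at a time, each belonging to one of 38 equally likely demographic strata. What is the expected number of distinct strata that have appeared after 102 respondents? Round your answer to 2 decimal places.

For each stratum, P(seen in 102 respondents) = 1 - (37/38)^102 = 0.934.
By linearity of expectation, E[distinct seen] = 38·(1 - (37/38)^102) = 35.497.

35.50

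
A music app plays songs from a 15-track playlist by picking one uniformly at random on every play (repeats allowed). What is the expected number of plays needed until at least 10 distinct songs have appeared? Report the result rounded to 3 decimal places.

Going from k to k+1 distinct takes a geometric number of plays with mean 15/(15-k).
Sum over k = 0,...,9: E = 15/15 + 15/14 + 15/13 + ... + 15/7 + 15/6 = 15.5234.

15.523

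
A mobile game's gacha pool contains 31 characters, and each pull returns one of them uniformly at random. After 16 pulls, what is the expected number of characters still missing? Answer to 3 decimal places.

For each character, P(unseen after 16) = (30/31)^16 = 0.5918.
By linearity of expectation, E[unseen] = 31·(30/31)^16 = 18.3449.

18.345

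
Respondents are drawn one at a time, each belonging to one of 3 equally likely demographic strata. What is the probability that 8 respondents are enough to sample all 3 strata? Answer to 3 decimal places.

By inclusion–exclusion over which strata are missing,
P(all seen) = Σ_{j=0}^{3} (-1)^j C(3,j)((3-j)/3)^8
= 1.0000 - 0.1171 + 0.0005 - 0.0000
= 0.8834.

0.883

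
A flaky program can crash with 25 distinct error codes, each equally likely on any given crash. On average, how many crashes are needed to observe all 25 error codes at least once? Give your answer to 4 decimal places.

95.3990

After k distinct error codes have appeared, the next crash gives a new one with probability (25-k)/25, so the expected wait for the (k+1)-th is 25/(25-k).
E[T] = 25/25 + 25/24 + 25/23 + ... + 25/2 + 25/1 = 25·H_{25}.
H_{25} = 3.81596, so E[T] = 95.39895.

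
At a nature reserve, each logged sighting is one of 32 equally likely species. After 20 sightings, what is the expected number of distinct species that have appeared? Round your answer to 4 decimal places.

For each species, P(seen in 20 sightings) = 1 - (31/32)^20 = 0.47005.
By linearity of expectation, E[distinct seen] = 32·(1 - (31/32)^20) = 15.04162.

15.0416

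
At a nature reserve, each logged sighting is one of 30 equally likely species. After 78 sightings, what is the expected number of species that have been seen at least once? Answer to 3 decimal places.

27.868

For each species, P(seen in 78 sightings) = 1 - (29/30)^78 = 0.9289.
By linearity of expectation, E[distinct seen] = 30·(1 - (29/30)^78) = 27.8684.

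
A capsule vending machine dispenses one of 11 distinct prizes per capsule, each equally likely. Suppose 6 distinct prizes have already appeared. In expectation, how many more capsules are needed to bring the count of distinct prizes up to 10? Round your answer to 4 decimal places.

The wait to go from k to k+1 distinct prizes is geometric with mean 11/(11-k).
Sum over k = 6,...,9: E = 11/5 + 11/4 + 11/3 + 11/2 = 14.11667.

14.1167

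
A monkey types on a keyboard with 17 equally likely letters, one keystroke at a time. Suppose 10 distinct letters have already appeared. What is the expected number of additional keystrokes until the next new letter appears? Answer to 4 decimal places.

The number of keystrokes until the next new letter is geometric with success probability 7/17, so its mean is 17/7.
E = 17/7 = 2.42857.

2.4286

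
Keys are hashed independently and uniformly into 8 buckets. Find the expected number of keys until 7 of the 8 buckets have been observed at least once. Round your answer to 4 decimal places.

Going from k to k+1 distinct takes a geometric number of keys with mean 8/(8-k).
Sum over k = 0,...,6: E = 8/8 + 8/7 + 8/6 + ... + 8/3 + 8/2 = 13.74286.

13.7429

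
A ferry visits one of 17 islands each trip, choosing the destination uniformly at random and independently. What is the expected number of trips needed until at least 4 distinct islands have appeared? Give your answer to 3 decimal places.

4.410

With k distinct islands already seen, the next new one arrives after an expected 17/(17-k) trips.
Sum over k = 0,...,3: E = 17/17 + 17/16 + 17/15 + 17/14 = 4.4101.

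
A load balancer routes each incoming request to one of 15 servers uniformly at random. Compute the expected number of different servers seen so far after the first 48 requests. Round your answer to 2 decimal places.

14.45

For each server, P(seen in 48 requests) = 1 - (14/15)^48 = 0.964.
By linearity of expectation, E[distinct seen] = 15·(1 - (14/15)^48) = 14.453.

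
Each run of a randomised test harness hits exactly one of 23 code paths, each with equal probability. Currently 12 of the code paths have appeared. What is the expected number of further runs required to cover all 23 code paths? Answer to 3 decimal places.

The wait to go from k to k+1 distinct code paths is geometric with mean 23/(23-k).
Sum over k = 12,...,22: E = 23/11 + 23/10 + 23/9 + ... + 23/2 + 23/1 = 69.4572.

69.457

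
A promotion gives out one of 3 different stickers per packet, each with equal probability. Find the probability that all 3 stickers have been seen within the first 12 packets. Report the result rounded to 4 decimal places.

By inclusion–exclusion over which stickers are missing,
P(all seen) = Σ_{j=0}^{3} (-1)^j C(3,j)((3-j)/3)^12
= 1.00000 - 0.02312 + 0.00001 - 0.00000
= 0.97688.

0.9769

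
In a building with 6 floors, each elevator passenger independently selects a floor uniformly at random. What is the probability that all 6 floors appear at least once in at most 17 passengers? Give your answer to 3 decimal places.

0.745

Let A_i be the event that floor i is missing after 17 passengers. By inclusion–exclusion on the A_i,
P(all seen) = Σ_{j=0}^{6} (-1)^j C(6,j)((6-j)/6)^17
= 1.0000 - 0.2704 + 0.0152 - 0.0002 + 0.0000 - 0.0000 + 0.0000
= 0.7446.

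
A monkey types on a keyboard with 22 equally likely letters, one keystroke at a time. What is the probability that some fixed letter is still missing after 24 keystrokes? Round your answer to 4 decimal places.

Each keystroke misses the fixed letter with probability (22-1)/22 = 21/22, independently.
P(still missing after 24) = (21/22)^24 = 0.32743.

0.3274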